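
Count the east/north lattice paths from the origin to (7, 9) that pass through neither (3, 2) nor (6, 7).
Number of paths = 4672

Inclusion–exclusion. Total paths: C(16, 7) = 11440. Through P₁: C(5, 3)·C(11, 4) = 3300. Through P₂: C(13, 6)·C(3, 1) = 5148. Since P₁ is strictly southwest of P₂, a monotone path through both must visit P₁ then P₂; paths through both = C(5, 3)·C(8, 3)·C(3, 1) = 1680. Avoid both = 11440 − 3300 − 5148 + 1680 = 4672.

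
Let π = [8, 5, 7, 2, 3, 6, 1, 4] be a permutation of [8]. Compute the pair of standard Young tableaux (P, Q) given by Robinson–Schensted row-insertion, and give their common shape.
P = [1, 3, 4] / [2, 6] / [5, 7] / [8];  Q = [1, 3, 6] / [2, 5] / [4, 8] / [7];  common shape = (3, 2, 2, 1)

Row-insert the values π_1, π_2, … into P one at a time, bumping the leftmost entry strictly greater than the inserted value down to the next row. The recording tableau Q records, in position (i, j), the step at which that cell was added to P.
  Insert 8 (step 1): P = [8];  Q = [1]
  Insert 5 (step 2): P = [5] / [8];  Q = [1] / [2]
  Insert 7 (step 3): P = [5, 7] / [8];  Q = [1, 3] / [2]
  Insert 2 (step 4): P = [2, 7] / [5] / [8];  Q = [1, 3] / [2] / [4]
  Insert 3 (step 5): P = [2, 3] / [5, 7] / [8];  Q = [1, 3] / [2, 5] / [4]
  Insert 6 (step 6): P = [2, 3, 6] / [5, 7] / [8];  Q = [1, 3, 6] / [2, 5] / [4]
  Insert 1 (step 7): P = [1, 3, 6] / [2, 7] / [5] / [8];  Q = [1, 3, 6] / [2, 5] / [4] / [7]
  Insert 4 (step 8): P = [1, 3, 4] / [2, 6] / [5, 7] / [8];  Q = [1, 3, 6] / [2, 5] / [4, 8] / [7]
Final shape: (3, 2, 2, 1).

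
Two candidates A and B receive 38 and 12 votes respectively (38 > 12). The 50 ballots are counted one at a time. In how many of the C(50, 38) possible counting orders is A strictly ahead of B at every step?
Strict-lead orderings = 63127818572

Total orderings of the 50 votes with 38 for A: C(50, 38) = 121399651100. By the Bertrand ballot formula (Cycle Lemma / reflection principle), the number of orderings in which A is strictly ahead of B throughout is (p − q)/(p + q) · C(p + q, p) = (38 − 12)/(38 + 12) · 121399651100 = 63127818572.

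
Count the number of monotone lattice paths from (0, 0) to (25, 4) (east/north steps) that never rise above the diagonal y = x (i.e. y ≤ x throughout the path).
Number of paths = 20097

By the reflection principle (André's argument), the number of monotone paths to (25, 4) with n ≤ m that never go above y = x is C(29, 25) − C(29, 26) = 23751 − 3654 = 20097.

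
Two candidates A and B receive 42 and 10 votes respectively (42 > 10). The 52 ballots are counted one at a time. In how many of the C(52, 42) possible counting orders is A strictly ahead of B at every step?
Strict-lead orderings = 9735399520

Total orderings of the 52 votes with 42 for A: C(52, 42) = 15820024220. By the Bertrand ballot formula (Cycle Lemma / reflection principle), the number of orderings in which A is strictly ahead of B throughout is (p − q)/(p + q) · C(p + q, p) = (42 − 10)/(42 + 10) · 15820024220 = 9735399520.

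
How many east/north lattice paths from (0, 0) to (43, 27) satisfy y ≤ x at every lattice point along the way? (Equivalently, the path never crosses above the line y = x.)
Number of paths = 7035125006101363640

By the reflection principle (André's argument), the number of monotone paths to (43, 27) with n ≤ m that never go above y = x is C(70, 43) − C(70, 44) = 18208558839321176480 − 11173433833219812840 = 7035125006101363640.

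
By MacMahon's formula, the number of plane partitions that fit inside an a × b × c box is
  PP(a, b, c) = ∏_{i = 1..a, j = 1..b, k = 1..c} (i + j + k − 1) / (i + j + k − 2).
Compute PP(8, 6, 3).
PP(8, 6, 3) = 614083470

Evaluate the triple product over i = 1..8, j = 1..6, k = 1..3. The factors are (2/1) · (3/2) · (4/3) · (3/2) · (4/3) · (5/4) · (4/3) · (5/4) · … (144 factors total). The numerators and denominators telescope so the product is an integer; carrying out the multiplication exactly gives PP(8, 6, 3) = 614083470.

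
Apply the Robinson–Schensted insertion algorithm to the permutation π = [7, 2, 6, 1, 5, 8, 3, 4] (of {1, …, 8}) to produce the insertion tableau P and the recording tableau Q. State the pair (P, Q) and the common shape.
P = [1, 3, 4] / [2, 5, 8] / [6] / [7];  Q = [1, 3, 6] / [2, 5, 8] / [4] / [7];  common shape = (3, 3, 1, 1)

Row-insert the values π_1, π_2, … into P one at a time, bumping the leftmost entry strictly greater than the inserted value down to the next row. The recording tableau Q records, in position (i, j), the step at which that cell was added to P.
  Insert 7 (step 1): P = [7];  Q = [1]
  Insert 2 (step 2): P = [2] / [7];  Q = [1] / [2]
  Insert 6 (step 3): P = [2, 6] / [7];  Q = [1, 3] / [2]
  Insert 1 (step 4): P = [1, 6] / [2] / [7];  Q = [1, 3] / [2] / [4]
  Insert 5 (step 5): P = [1, 5] / [2, 6] / [7];  Q = [1, 3] / [2, 5] / [4]
  Insert 8 (step 6): P = [1, 5, 8] / [2, 6] / [7];  Q = [1, 3, 6] / [2, 5] / [4]
  Insert 3 (step 7): P = [1, 3, 8] / [2, 5] / [6] / [7];  Q = [1, 3, 6] / [2, 5] / [4] / [7]
  Insert 4 (step 8): P = [1, 3, 4] / [2, 5, 8] / [6] / [7];  Q = [1, 3, 6] / [2, 5, 8] / [4] / [7]
Final shape: (3, 3, 1, 1).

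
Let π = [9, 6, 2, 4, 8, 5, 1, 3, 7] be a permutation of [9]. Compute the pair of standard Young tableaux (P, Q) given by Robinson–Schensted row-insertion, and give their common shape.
P = [1, 3, 5, 7] / [2, 4] / [6, 8] / [9];  Q = [1, 4, 5, 9] / [2, 6] / [3, 8] / [7];  common shape = (4, 2, 2, 1)

Row-insert the values π_1, π_2, … into P one at a time, bumping the leftmost entry strictly greater than the inserted value down to the next row. The recording tableau Q records, in position (i, j), the step at which that cell was added to P.
  Insert 9 (step 1): P = [9];  Q = [1]
  Insert 6 (step 2): P = [6] / [9];  Q = [1] / [2]
  Insert 2 (step 3): P = [2] / [6] / [9];  Q = [1] / [2] / [3]
  Insert 4 (step 4): P = [2, 4] / [6] / [9];  Q = [1, 4] / [2] / [3]
  Insert 8 (step 5): P = [2, 4, 8] / [6] / [9];  Q = [1, 4, 5] / [2] / [3]
  Insert 5 (step 6): P = [2, 4, 5] / [6, 8] / [9];  Q = [1, 4, 5] / [2, 6] / [3]
  Insert 1 (step 7): P = [1, 4, 5] / [2, 8] / [6] / [9];  Q = [1, 4, 5] / [2, 6] / [3] / [7]
  Insert 3 (step 8): P = [1, 3, 5] / [2, 4] / [6, 8] / [9];  Q = [1, 4, 5] / [2, 6] / [3, 8] / [7]
  Insert 7 (step 9): P = [1, 3, 5, 7] / [2, 4] / [6, 8] / [9];  Q = [1, 4, 5, 9] / [2, 6] / [3, 8] / [7]
Final shape: (4, 2, 2, 1).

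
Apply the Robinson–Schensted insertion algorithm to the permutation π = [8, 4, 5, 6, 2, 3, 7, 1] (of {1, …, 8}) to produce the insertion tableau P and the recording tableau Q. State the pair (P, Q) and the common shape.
P = [1, 3, 6, 7] / [2, 5] / [4] / [8];  Q = [1, 3, 4, 7] / [2, 6] / [5] / [8];  common shape = (4, 2, 1, 1)

Row-insert the values π_1, π_2, … into P one at a time, bumping the leftmost entry strictly greater than the inserted value down to the next row. The recording tableau Q records, in position (i, j), the step at which that cell was added to P.
  Insert 8 (step 1): P = [8];  Q = [1]
  Insert 4 (step 2): P = [4] / [8];  Q = [1] / [2]
  Insert 5 (step 3): P = [4, 5] / [8];  Q = [1, 3] / [2]
  Insert 6 (step 4): P = [4, 5, 6] / [8];  Q = [1, 3, 4] / [2]
  Insert 2 (step 5): P = [2, 5, 6] / [4] / [8];  Q = [1, 3, 4] / [2] / [5]
  Insert 3 (step 6): P = [2, 3, 6] / [4, 5] / [8];  Q = [1, 3, 4] / [2, 6] / [5]
  Insert 7 (step 7): P = [2, 3, 6, 7] / [4, 5] / [8];  Q = [1, 3, 4, 7] / [2, 6] / [5]
  Insert 1 (step 8): P = [1, 3, 6, 7] / [2, 5] / [4] / [8];  Q = [1, 3, 4, 7] / [2, 6] / [5] / [8]
Final shape: (4, 2, 1, 1).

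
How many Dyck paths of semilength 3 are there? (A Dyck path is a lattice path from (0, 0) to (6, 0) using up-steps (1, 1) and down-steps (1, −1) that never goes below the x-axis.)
C_3 = 5

These Dyck paths are counted by the Catalan number C_n = (1/(n + 1)) · C(2n, n). For n = 3: C_3 = (1/4) · C(6, 3) = 20/4 = 5.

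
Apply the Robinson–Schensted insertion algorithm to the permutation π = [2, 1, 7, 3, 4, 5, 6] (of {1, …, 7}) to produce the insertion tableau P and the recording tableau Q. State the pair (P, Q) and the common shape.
P = [1, 3, 4, 5, 6] / [2, 7];  Q = [1, 3, 5, 6, 7] / [2, 4];  common shape = (5, 2)

Row-insert the values π_1, π_2, … into P one at a time, bumping the leftmost entry strictly greater than the inserted value down to the next row. The recording tableau Q records, in position (i, j), the step at which that cell was added to P.
  Insert 2 (step 1): P = [2];  Q = [1]
  Insert 1 (step 2): P = [1] / [2];  Q = [1] / [2]
  Insert 7 (step 3): P = [1, 7] / [2];  Q = [1, 3] / [2]
  Insert 3 (step 4): P = [1, 3] / [2, 7];  Q = [1, 3] / [2, 4]
  Insert 4 (step 5): P = [1, 3, 4] / [2, 7];  Q = [1, 3, 5] / [2, 4]
  Insert 5 (step 6): P = [1, 3, 4, 5] / [2, 7];  Q = [1, 3, 5, 6] / [2, 4]
  Insert 6 (step 7): P = [1, 3, 4, 5, 6] / [2, 7];  Q = [1, 3, 5, 6, 7] / [2, 4]
Final shape: (5, 2).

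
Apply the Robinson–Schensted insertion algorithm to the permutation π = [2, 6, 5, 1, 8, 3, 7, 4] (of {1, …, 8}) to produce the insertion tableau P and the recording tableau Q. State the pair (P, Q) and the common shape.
P = [1, 3, 4] / [2, 5, 7] / [6, 8];  Q = [1, 2, 5] / [3, 6, 7] / [4, 8];  common shape = (3, 3, 2)

Row-insert the values π_1, π_2, … into P one at a time, bumping the leftmost entry strictly greater than the inserted value down to the next row. The recording tableau Q records, in position (i, j), the step at which that cell was added to P.
  Insert 2 (step 1): P = [2];  Q = [1]
  Insert 6 (step 2): P = [2, 6];  Q = [1, 2]
  Insert 5 (step 3): P = [2, 5] / [6];  Q = [1, 2] / [3]
  Insert 1 (step 4): P = [1, 5] / [2] / [6];  Q = [1, 2] / [3] / [4]
  Insert 8 (step 5): P = [1, 5, 8] / [2] / [6];  Q = [1, 2, 5] / [3] / [4]
  Insert 3 (step 6): P = [1, 3, 8] / [2, 5] / [6];  Q = [1, 2, 5] / [3, 6] / [4]
  Insert 7 (step 7): P = [1, 3, 7] / [2, 5, 8] / [6];  Q = [1, 2, 5] / [3, 6, 7] / [4]
  Insert 4 (step 8): P = [1, 3, 4] / [2, 5, 7] / [6, 8];  Q = [1, 2, 5] / [3, 6, 7] / [4, 8]
Final shape: (3, 3, 2).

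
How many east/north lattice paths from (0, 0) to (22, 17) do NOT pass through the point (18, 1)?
Number of paths = 51021025755

Total paths from (0, 0) to (22, 17): C(39, 22) = 51021117810. Paths through (18, 1): (paths (0, 0) → (18, 1)) × (paths (18, 1) → (22, 17)) = C(19, 18) · C(20, 4) = 19 · 4845 = 92055. Avoidance count = 51021117810 − 92055 = 51021025755.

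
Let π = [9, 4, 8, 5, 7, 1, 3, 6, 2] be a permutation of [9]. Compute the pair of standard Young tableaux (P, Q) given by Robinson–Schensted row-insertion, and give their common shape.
P = [1, 2, 6] / [3, 5, 7] / [4] / [8] / [9];  Q = [1, 3, 5] / [2, 7, 8] / [4] / [6] / [9];  common shape = (3, 3, 1, 1, 1)

Row-insert the values π_1, π_2, … into P one at a time, bumping the leftmost entry strictly greater than the inserted value down to the next row. The recording tableau Q records, in position (i, j), the step at which that cell was added to P.
  Insert 9 (step 1): P = [9];  Q = [1]
  Insert 4 (step 2): P = [4] / [9];  Q = [1] / [2]
  Insert 8 (step 3): P = [4, 8] / [9];  Q = [1, 3] / [2]
  Insert 5 (step 4): P = [4, 5] / [8] / [9];  Q = [1, 3] / [2] / [4]
  Insert 7 (step 5): P = [4, 5, 7] / [8] / [9];  Q = [1, 3, 5] / [2] / [4]
  Insert 1 (step 6): P = [1, 5, 7] / [4] / [8] / [9];  Q = [1, 3, 5] / [2] / [4] / [6]
  Insert 3 (step 7): P = [1, 3, 7] / [4, 5] / [8] / [9];  Q = [1, 3, 5] / [2, 7] / [4] / [6]
  Insert 6 (step 8): P = [1, 3, 6] / [4, 5, 7] / [8] / [9];  Q = [1, 3, 5] / [2, 7, 8] / [4] / [6]
  Insert 2 (step 9): P = [1, 2, 6] / [3, 5, 7] / [4] / [8] / [9];  Q = [1, 3, 5] / [2, 7, 8] / [4] / [6] / [9]
Final shape: (3, 3, 1, 1, 1).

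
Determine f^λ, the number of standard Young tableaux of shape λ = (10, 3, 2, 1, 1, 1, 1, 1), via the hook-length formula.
# SYT of shape (10, 3, 2, 1, 1, 1, 1, 1) = 12646400

Hook-length formula: f^λ = n! / Π hook(c), product over all cells c of the Young diagram. For λ = (10, 3, 2, 1, 1, 1, 1, 1), n = 20 boxes. Hook lengths by row (left-to-right, top-to-bottom): [17, 11, 9, 7, 6, 5, 4, 3, 2, 1]; [9, 3, 1]; [7, 1]; [5]; [4]; [3]; [2]; [1]. Product of hooks = 192379017600. So f^λ = 20! / 192379017600 = 2432902008176640000 / 192379017600 = 12646400.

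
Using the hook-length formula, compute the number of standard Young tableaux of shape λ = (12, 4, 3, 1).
# SYT of shape (12, 4, 3, 1) = 4476780

Hook-length formula: f^λ = n! / Π hook(c), product over all cells c of the Young diagram. For λ = (12, 4, 3, 1), n = 20 boxes. Hook lengths by row (left-to-right, top-to-bottom): [15, 13, 12, 10, 8, 7, 6, 5, 4, 3, 2, 1]; [6, 4, 3, 1]; [4, 2, 1]; [1]. Product of hooks = 543449088000. So f^λ = 20! / 543449088000 = 2432902008176640000 / 543449088000 = 4476780.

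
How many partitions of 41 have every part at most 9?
p(41, parts ≤ 9) = 15224

Use the recurrence p(n, m) = p(n, m−1) + p(n−m, m): either the largest part is < m (count p(n, m−1)) or the largest part is exactly m (remove one copy of m, count p(n−m, m)). With p(0, ·) = 1 this gives p(41, parts ≤ 9) = 15224. (By conjugating Young diagrams, this also counts partitions of 41 into at most 9 parts.)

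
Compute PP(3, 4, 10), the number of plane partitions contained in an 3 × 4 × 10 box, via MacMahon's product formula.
PP(3, 4, 10) = 33157124

Evaluate the triple product over i = 1..3, j = 1..4, k = 1..10. The factors are (2/1) · (3/2) · (4/3) · (5/4) · (6/5) · (7/6) · (8/7) · (9/8) · … (120 factors total). The numerators and denominators telescope so the product is an integer; carrying out the multiplication exactly gives PP(3, 4, 10) = 33157124.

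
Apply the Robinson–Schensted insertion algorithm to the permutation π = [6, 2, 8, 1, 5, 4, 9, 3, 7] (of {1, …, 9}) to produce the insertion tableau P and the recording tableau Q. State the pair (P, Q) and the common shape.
P = [1, 3, 7] / [2, 4, 9] / [5, 8] / [6];  Q = [1, 3, 7] / [2, 5, 9] / [4, 6] / [8];  common shape = (3, 3, 2, 1)

Row-insert the values π_1, π_2, … into P one at a time, bumping the leftmost entry strictly greater than the inserted value down to the next row. The recording tableau Q records, in position (i, j), the step at which that cell was added to P.
  Insert 6 (step 1): P = [6];  Q = [1]
  Insert 2 (step 2): P = [2] / [6];  Q = [1] / [2]
  Insert 8 (step 3): P = [2, 8] / [6];  Q = [1, 3] / [2]
  Insert 1 (step 4): P = [1, 8] / [2] / [6];  Q = [1, 3] / [2] / [4]
  Insert 5 (step 5): P = [1, 5] / [2, 8] / [6];  Q = [1, 3] / [2, 5] / [4]
  Insert 4 (step 6): P = [1, 4] / [2, 5] / [6, 8];  Q = [1, 3] / [2, 5] / [4, 6]
  Insert 9 (step 7): P = [1, 4, 9] / [2, 5] / [6, 8];  Q = [1, 3, 7] / [2, 5] / [4, 6]
  Insert 3 (step 8): P = [1, 3, 9] / [2, 4] / [5, 8] / [6];  Q = [1, 3, 7] / [2, 5] / [4, 6] / [8]
  Insert 7 (step 9): P = [1, 3, 7] / [2, 4, 9] / [5, 8] / [6];  Q = [1, 3, 7] / [2, 5, 9] / [4, 6] / [8]
Final shape: (3, 3, 2, 1).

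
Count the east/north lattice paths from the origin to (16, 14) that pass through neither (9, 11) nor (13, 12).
Number of paths = 81662475

Inclusion–exclusion. Total paths: C(30, 16) = 145422675. Through P₁: C(20, 9)·C(10, 7) = 20155200. Through P₂: C(25, 13)·C(5, 3) = 52003000. Since P₁ is strictly southwest of P₂, a monotone path through both must visit P₁ then P₂; paths through both = C(20, 9)·C(5, 4)·C(5, 3) = 8398000. Avoid both = 145422675 − 20155200 − 52003000 + 8398000 = 81662475.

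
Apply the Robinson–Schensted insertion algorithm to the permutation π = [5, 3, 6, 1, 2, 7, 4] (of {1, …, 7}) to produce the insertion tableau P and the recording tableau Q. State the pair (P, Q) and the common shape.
P = [1, 2, 4] / [3, 6, 7] / [5];  Q = [1, 3, 6] / [2, 5, 7] / [4];  common shape = (3, 3, 1)

Row-insert the values π_1, π_2, … into P one at a time, bumping the leftmost entry strictly greater than the inserted value down to the next row. The recording tableau Q records, in position (i, j), the step at which that cell was added to P.
  Insert 5 (step 1): P = [5];  Q = [1]
  Insert 3 (step 2): P = [3] / [5];  Q = [1] / [2]
  Insert 6 (step 3): P = [3, 6] / [5];  Q = [1, 3] / [2]
  Insert 1 (step 4): P = [1, 6] / [3] / [5];  Q = [1, 3] / [2] / [4]
  Insert 2 (step 5): P = [1, 2] / [3, 6] / [5];  Q = [1, 3] / [2, 5] / [4]
  Insert 7 (step 6): P = [1, 2, 7] / [3, 6] / [5];  Q = [1, 3, 6] / [2, 5] / [4]
  Insert 4 (step 7): P = [1, 2, 4] / [3, 6, 7] / [5];  Q = [1, 3, 6] / [2, 5, 7] / [4]
Final shape: (3, 3, 1).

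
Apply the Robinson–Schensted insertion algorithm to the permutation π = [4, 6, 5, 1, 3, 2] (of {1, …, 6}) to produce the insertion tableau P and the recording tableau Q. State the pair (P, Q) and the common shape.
P = [1, 2] / [3, 5] / [4] / [6];  Q = [1, 2] / [3, 5] / [4] / [6];  common shape = (2, 2, 1, 1)

Row-insert the values π_1, π_2, … into P one at a time, bumping the leftmost entry strictly greater than the inserted value down to the next row. The recording tableau Q records, in position (i, j), the step at which that cell was added to P.
  Insert 4 (step 1): P = [4];  Q = [1]
  Insert 6 (step 2): P = [4, 6];  Q = [1, 2]
  Insert 5 (step 3): P = [4, 5] / [6];  Q = [1, 2] / [3]
  Insert 1 (step 4): P = [1, 5] / [4] / [6];  Q = [1, 2] / [3] / [4]
  Insert 3 (step 5): P = [1, 3] / [4, 5] / [6];  Q = [1, 2] / [3, 5] / [4]
  Insert 2 (step 6): P = [1, 2] / [3, 5] / [4] / [6];  Q = [1, 2] / [3, 5] / [4] / [6]
Final shape: (2, 2, 1, 1).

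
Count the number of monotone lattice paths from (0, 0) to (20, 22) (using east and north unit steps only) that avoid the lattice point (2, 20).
Number of paths = 513791563530

Total paths from (0, 0) to (20, 22): C(42, 20) = 513791607420. Paths through (2, 20): (paths (0, 0) → (2, 20)) × (paths (2, 20) → (20, 22)) = C(22, 2) · C(20, 18) = 231 · 190 = 43890. Avoidance count = 513791607420 − 43890 = 513791563530.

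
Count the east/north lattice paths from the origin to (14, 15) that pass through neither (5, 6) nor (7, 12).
Number of paths = 50602080

Inclusion–exclusion. Total paths: C(29, 14) = 77558760. Through P₁: C(11, 5)·C(18, 9) = 22462440. Through P₂: C(19, 7)·C(10, 7) = 6046560. Since P₁ is strictly southwest of P₂, a monotone path through both must visit P₁ then P₂; paths through both = C(11, 5)·C(8, 2)·C(10, 7) = 1552320. Avoid both = 77558760 − 22462440 − 6046560 + 1552320 = 50602080.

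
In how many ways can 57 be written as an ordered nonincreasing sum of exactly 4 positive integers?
p(57, 4 parts) = 1350

Partitions of n into exactly k parts are in bijection with partitions of n − k into at most k parts (subtract 1 from each part). So p(57, exactly 4) = p(53, parts ≤ 4). Computing via the recurrence p(m, j) = p(m, j−1) + p(m−j, j) gives 1350.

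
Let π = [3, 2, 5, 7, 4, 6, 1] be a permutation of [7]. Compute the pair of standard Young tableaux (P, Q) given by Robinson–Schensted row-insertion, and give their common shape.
P = [1, 4, 6] / [2, 5, 7] / [3];  Q = [1, 3, 4] / [2, 5, 6] / [7];  common shape = (3, 3, 1)

Row-insert the values π_1, π_2, … into P one at a time, bumping the leftmost entry strictly greater than the inserted value down to the next row. The recording tableau Q records, in position (i, j), the step at which that cell was added to P.
  Insert 3 (step 1): P = [3];  Q = [1]
  Insert 2 (step 2): P = [2] / [3];  Q = [1] / [2]
  Insert 5 (step 3): P = [2, 5] / [3];  Q = [1, 3] / [2]
  Insert 7 (step 4): P = [2, 5, 7] / [3];  Q = [1, 3, 4] / [2]
  Insert 4 (step 5): P = [2, 4, 7] / [3, 5];  Q = [1, 3, 4] / [2, 5]
  Insert 6 (step 6): P = [2, 4, 6] / [3, 5, 7];  Q = [1, 3, 4] / [2, 5, 6]
  Insert 1 (step 7): P = [1, 4, 6] / [2, 5, 7] / [3];  Q = [1, 3, 4] / [2, 5, 6] / [7]
Final shape: (3, 3, 1).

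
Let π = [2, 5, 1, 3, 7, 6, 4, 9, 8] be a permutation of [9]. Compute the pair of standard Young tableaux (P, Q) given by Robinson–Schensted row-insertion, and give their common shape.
P = [1, 3, 4, 8] / [2, 5, 6, 9] / [7];  Q = [1, 2, 5, 8] / [3, 4, 6, 9] / [7];  common shape = (4, 4, 1)

Row-insert the values π_1, π_2, … into P one at a time, bumping the leftmost entry strictly greater than the inserted value down to the next row. The recording tableau Q records, in position (i, j), the step at which that cell was added to P.
  Insert 2 (step 1): P = [2];  Q = [1]
  Insert 5 (step 2): P = [2, 5];  Q = [1, 2]
  Insert 1 (step 3): P = [1, 5] / [2];  Q = [1, 2] / [3]
  Insert 3 (step 4): P = [1, 3] / [2, 5];  Q = [1, 2] / [3, 4]
  Insert 7 (step 5): P = [1, 3, 7] / [2, 5];  Q = [1, 2, 5] / [3, 4]
  Insert 6 (step 6): P = [1, 3, 6] / [2, 5, 7];  Q = [1, 2, 5] / [3, 4, 6]
  Insert 4 (step 7): P = [1, 3, 4] / [2, 5, 6] / [7];  Q = [1, 2, 5] / [3, 4, 6] / [7]
  Insert 9 (step 8): P = [1, 3, 4, 9] / [2, 5, 6] / [7];  Q = [1, 2, 5, 8] / [3, 4, 6] / [7]
  Insert 8 (step 9): P = [1, 3, 4, 8] / [2, 5, 6, 9] / [7];  Q = [1, 2, 5, 8] / [3, 4, 6, 9] / [7]
Final shape: (4, 4, 1).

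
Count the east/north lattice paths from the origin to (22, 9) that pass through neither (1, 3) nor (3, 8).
Number of paths = 18974415

Inclusion–exclusion. Total paths: C(31, 22) = 20160075. Through P₁: C(4, 1)·C(27, 21) = 1184040. Through P₂: C(11, 3)·C(20, 19) = 3300. Since P₁ is strictly southwest of P₂, a monotone path through both must visit P₁ then P₂; paths through both = C(4, 1)·C(7, 2)·C(20, 19) = 1680. Avoid both = 20160075 − 1184040 − 3300 + 1680 = 18974415.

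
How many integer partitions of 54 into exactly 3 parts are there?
p(54, 3 parts) = 243

Partitions of n into exactly k parts are in bijection with partitions of n − k into at most k parts (subtract 1 from each part). So p(54, exactly 3) = p(51, parts ≤ 3). Computing via the recurrence p(m, j) = p(m, j−1) + p(m−j, j) gives 243.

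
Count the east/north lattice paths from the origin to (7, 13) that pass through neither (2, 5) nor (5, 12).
Number of paths = 39489

Inclusion–exclusion. Total paths: C(20, 7) = 77520. Through P₁: C(7, 2)·C(13, 5) = 27027. Through P₂: C(17, 5)·C(3, 2) = 18564. Since P₁ is strictly southwest of P₂, a monotone path through both must visit P₁ then P₂; paths through both = C(7, 2)·C(10, 3)·C(3, 2) = 7560. Avoid both = 77520 − 27027 − 18564 + 7560 = 39489.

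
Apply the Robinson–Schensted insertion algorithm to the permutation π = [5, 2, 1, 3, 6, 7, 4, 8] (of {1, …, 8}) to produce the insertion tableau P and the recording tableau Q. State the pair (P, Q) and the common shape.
P = [1, 3, 4, 7, 8] / [2, 6] / [5];  Q = [1, 4, 5, 6, 8] / [2, 7] / [3];  common shape = (5, 2, 1)

Row-insert the values π_1, π_2, … into P one at a time, bumping the leftmost entry strictly greater than the inserted value down to the next row. The recording tableau Q records, in position (i, j), the step at which that cell was added to P.
  Insert 5 (step 1): P = [5];  Q = [1]
  Insert 2 (step 2): P = [2] / [5];  Q = [1] / [2]
  Insert 1 (step 3): P = [1] / [2] / [5];  Q = [1] / [2] / [3]
  Insert 3 (step 4): P = [1, 3] / [2] / [5];  Q = [1, 4] / [2] / [3]
  Insert 6 (step 5): P = [1, 3, 6] / [2] / [5];  Q = [1, 4, 5] / [2] / [3]
  Insert 7 (step 6): P = [1, 3, 6, 7] / [2] / [5];  Q = [1, 4, 5, 6] / [2] / [3]
  Insert 4 (step 7): P = [1, 3, 4, 7] / [2, 6] / [5];  Q = [1, 4, 5, 6] / [2, 7] / [3]
  Insert 8 (step 8): P = [1, 3, 4, 7, 8] / [2, 6] / [5];  Q = [1, 4, 5, 6, 8] / [2, 7] / [3]
Final shape: (5, 2, 1).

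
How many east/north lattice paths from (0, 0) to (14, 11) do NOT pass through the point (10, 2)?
Number of paths = 4410210

Total paths from (0, 0) to (14, 11): C(25, 14) = 4457400. Paths through (10, 2): (paths (0, 0) → (10, 2)) × (paths (10, 2) → (14, 11)) = C(12, 10) · C(13, 4) = 66 · 715 = 47190. Avoidance count = 4457400 − 47190 = 4410210.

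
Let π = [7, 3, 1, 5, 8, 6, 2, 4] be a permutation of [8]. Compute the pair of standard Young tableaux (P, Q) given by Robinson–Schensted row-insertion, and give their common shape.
P = [1, 2, 4] / [3, 5, 6] / [7, 8];  Q = [1, 4, 5] / [2, 6, 8] / [3, 7];  common shape = (3, 3, 2)

Row-insert the values π_1, π_2, … into P one at a time, bumping the leftmost entry strictly greater than the inserted value down to the next row. The recording tableau Q records, in position (i, j), the step at which that cell was added to P.
  Insert 7 (step 1): P = [7];  Q = [1]
  Insert 3 (step 2): P = [3] / [7];  Q = [1] / [2]
  Insert 1 (step 3): P = [1] / [3] / [7];  Q = [1] / [2] / [3]
  Insert 5 (step 4): P = [1, 5] / [3] / [7];  Q = [1, 4] / [2] / [3]
  Insert 8 (step 5): P = [1, 5, 8] / [3] / [7];  Q = [1, 4, 5] / [2] / [3]
  Insert 6 (step 6): P = [1, 5, 6] / [3, 8] / [7];  Q = [1, 4, 5] / [2, 6] / [3]
  Insert 2 (step 7): P = [1, 2, 6] / [3, 5] / [7, 8];  Q = [1, 4, 5] / [2, 6] / [3, 7]
  Insert 4 (step 8): P = [1, 2, 4] / [3, 5, 6] / [7, 8];  Q = [1, 4, 5] / [2, 6, 8] / [3, 7]
Final shape: (3, 3, 2).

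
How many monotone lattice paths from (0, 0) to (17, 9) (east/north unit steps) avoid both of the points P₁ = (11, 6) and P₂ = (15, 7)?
Number of paths = 1432982

Inclusion–exclusion. Total paths: C(26, 17) = 3124550. Through P₁: C(17, 11)·C(9, 6) = 1039584. Through P₂: C(22, 15)·C(4, 2) = 1023264. Since P₁ is strictly southwest of P₂, a monotone path through both must visit P₁ then P₂; paths through both = C(17, 11)·C(5, 4)·C(4, 2) = 371280. Avoid both = 3124550 − 1039584 − 1023264 + 371280 = 1432982.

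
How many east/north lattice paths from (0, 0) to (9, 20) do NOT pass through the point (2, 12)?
Number of paths = 9429420

Total paths from (0, 0) to (9, 20): C(29, 9) = 10015005. Paths through (2, 12): (paths (0, 0) → (2, 12)) × (paths (2, 12) → (9, 20)) = C(14, 2) · C(15, 7) = 91 · 6435 = 585585. Avoidance count = 10015005 − 585585 = 9429420.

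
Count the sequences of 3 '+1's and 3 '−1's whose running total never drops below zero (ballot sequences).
C_3 = 5

These ballot sequences are counted by the Catalan number C_n = (1/(n + 1)) · C(2n, n). For n = 3: C_3 = (1/4) · C(6, 3) = 20/4 = 5.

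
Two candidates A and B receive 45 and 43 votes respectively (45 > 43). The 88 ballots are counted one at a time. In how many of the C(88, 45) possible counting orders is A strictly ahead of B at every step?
Strict-lead orderings = 583300119592996693088040

Total orderings of the 88 votes with 45 for A: C(88, 45) = 25665205262091854495873760. By the Bertrand ballot formula (Cycle Lemma / reflection principle), the number of orderings in which A is strictly ahead of B throughout is (p − q)/(p + q) · C(p + q, p) = (45 − 43)/(45 + 43) · 25665205262091854495873760 = 583300119592996693088040.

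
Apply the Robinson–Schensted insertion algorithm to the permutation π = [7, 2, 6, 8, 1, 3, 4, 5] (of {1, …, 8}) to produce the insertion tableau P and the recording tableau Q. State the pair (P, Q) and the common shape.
P = [1, 3, 4, 5] / [2, 6, 8] / [7];  Q = [1, 3, 4, 8] / [2, 6, 7] / [5];  common shape = (4, 3, 1)

Row-insert the values π_1, π_2, … into P one at a time, bumping the leftmost entry strictly greater than the inserted value down to the next row. The recording tableau Q records, in position (i, j), the step at which that cell was added to P.
  Insert 7 (step 1): P = [7];  Q = [1]
  Insert 2 (step 2): P = [2] / [7];  Q = [1] / [2]
  Insert 6 (step 3): P = [2, 6] / [7];  Q = [1, 3] / [2]
  Insert 8 (step 4): P = [2, 6, 8] / [7];  Q = [1, 3, 4] / [2]
  Insert 1 (step 5): P = [1, 6, 8] / [2] / [7];  Q = [1, 3, 4] / [2] / [5]
  Insert 3 (step 6): P = [1, 3, 8] / [2, 6] / [7];  Q = [1, 3, 4] / [2, 6] / [5]
  Insert 4 (step 7): P = [1, 3, 4] / [2, 6, 8] / [7];  Q = [1, 3, 4] / [2, 6, 7] / [5]
  Insert 5 (step 8): P = [1, 3, 4, 5] / [2, 6, 8] / [7];  Q = [1, 3, 4, 8] / [2, 6, 7] / [5]
Final shape: (4, 3, 1).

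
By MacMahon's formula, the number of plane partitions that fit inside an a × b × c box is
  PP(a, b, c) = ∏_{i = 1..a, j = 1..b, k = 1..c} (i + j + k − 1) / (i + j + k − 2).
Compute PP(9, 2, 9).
PP(9, 2, 9) = 449141836

Evaluate the triple product over i = 1..9, j = 1..2, k = 1..9. The factors are (2/1) · (3/2) · (4/3) · (5/4) · (6/5) · (7/6) · (8/7) · (9/8) · … (162 factors total). The numerators and denominators telescope so the product is an integer; carrying out the multiplication exactly gives PP(9, 2, 9) = 449141836.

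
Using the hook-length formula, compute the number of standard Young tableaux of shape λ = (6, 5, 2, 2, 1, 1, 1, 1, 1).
# SYT of shape (6, 5, 2, 2, 1, 1, 1, 1, 1) = 62355150

Hook-length formula: f^λ = n! / Π hook(c), product over all cells c of the Young diagram. For λ = (6, 5, 2, 2, 1, 1, 1, 1, 1), n = 20 boxes. Hook lengths by row (left-to-right, top-to-bottom): [14, 8, 5, 4, 3, 1]; [12, 6, 3, 2, 1]; [8, 2]; [7, 1]; [5]; [4]; [3]; [2]; [1]. Product of hooks = 39016857600. So f^λ = 20! / 39016857600 = 2432902008176640000 / 39016857600 = 62355150.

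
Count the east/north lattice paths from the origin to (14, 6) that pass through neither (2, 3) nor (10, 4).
Number of paths = 20545

Inclusion–exclusion. Total paths: C(20, 14) = 38760. Through P₁: C(5, 2)·C(15, 12) = 4550. Through P₂: C(14, 10)·C(6, 4) = 15015. Since P₁ is strictly southwest of P₂, a monotone path through both must visit P₁ then P₂; paths through both = C(5, 2)·C(9, 8)·C(6, 4) = 1350. Avoid both = 38760 − 4550 − 15015 + 1350 = 20545.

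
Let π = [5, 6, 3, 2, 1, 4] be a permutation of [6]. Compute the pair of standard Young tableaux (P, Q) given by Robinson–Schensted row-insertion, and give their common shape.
P = [1, 4] / [2, 6] / [3] / [5];  Q = [1, 2] / [3, 6] / [4] / [5];  common shape = (2, 2, 1, 1)

Row-insert the values π_1, π_2, … into P one at a time, bumping the leftmost entry strictly greater than the inserted value down to the next row. The recording tableau Q records, in position (i, j), the step at which that cell was added to P.
  Insert 5 (step 1): P = [5];  Q = [1]
  Insert 6 (step 2): P = [5, 6];  Q = [1, 2]
  Insert 3 (step 3): P = [3, 6] / [5];  Q = [1, 2] / [3]
  Insert 2 (step 4): P = [2, 6] / [3] / [5];  Q = [1, 2] / [3] / [4]
  Insert 1 (step 5): P = [1, 6] / [2] / [3] / [5];  Q = [1, 2] / [3] / [4] / [5]
  Insert 4 (step 6): P = [1, 4] / [2, 6] / [3] / [5];  Q = [1, 2] / [3, 6] / [4] / [5]
Final shape: (2, 2, 1, 1).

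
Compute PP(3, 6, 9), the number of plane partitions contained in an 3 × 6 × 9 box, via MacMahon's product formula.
PP(3, 6, 9) = 2530768240

Evaluate the triple product over i = 1..3, j = 1..6, k = 1..9. The factors are (2/1) · (3/2) · (4/3) · (5/4) · (6/5) · (7/6) · (8/7) · (9/8) · … (162 factors total). The numerators and denominators telescope so the product is an integer; carrying out the multiplication exactly gives PP(3, 6, 9) = 2530768240.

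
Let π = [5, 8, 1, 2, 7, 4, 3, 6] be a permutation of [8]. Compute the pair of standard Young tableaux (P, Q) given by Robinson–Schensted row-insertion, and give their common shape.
P = [1, 2, 3, 6] / [4, 7] / [5] / [8];  Q = [1, 2, 5, 8] / [3, 4] / [6] / [7];  common shape = (4, 2, 1, 1)

Row-insert the values π_1, π_2, … into P one at a time, bumping the leftmost entry strictly greater than the inserted value down to the next row. The recording tableau Q records, in position (i, j), the step at which that cell was added to P.
  Insert 5 (step 1): P = [5];  Q = [1]
  Insert 8 (step 2): P = [5, 8];  Q = [1, 2]
  Insert 1 (step 3): P = [1, 8] / [5];  Q = [1, 2] / [3]
  Insert 2 (step 4): P = [1, 2] / [5, 8];  Q = [1, 2] / [3, 4]
  Insert 7 (step 5): P = [1, 2, 7] / [5, 8];  Q = [1, 2, 5] / [3, 4]
  Insert 4 (step 6): P = [1, 2, 4] / [5, 7] / [8];  Q = [1, 2, 5] / [3, 4] / [6]
  Insert 3 (step 7): P = [1, 2, 3] / [4, 7] / [5] / [8];  Q = [1, 2, 5] / [3, 4] / [6] / [7]
  Insert 6 (step 8): P = [1, 2, 3, 6] / [4, 7] / [5] / [8];  Q = [1, 2, 5, 8] / [3, 4] / [6] / [7]
Final shape: (4, 2, 1, 1).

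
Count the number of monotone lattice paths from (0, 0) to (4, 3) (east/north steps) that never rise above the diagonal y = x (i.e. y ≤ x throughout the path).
Number of paths = 14

By the reflection principle (André's argument), the number of monotone paths to (4, 3) with n ≤ m that never go above y = x is C(7, 4) − C(7, 5) = 35 − 21 = 14.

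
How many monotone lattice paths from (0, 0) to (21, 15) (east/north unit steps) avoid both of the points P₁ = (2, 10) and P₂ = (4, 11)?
Number of paths = 5558112801

Inclusion–exclusion. Total paths: C(36, 21) = 5567902560. Through P₁: C(12, 2)·C(24, 19) = 2805264. Through P₂: C(15, 4)·C(21, 17) = 8169525. Since P₁ is strictly southwest of P₂, a monotone path through both must visit P₁ then P₂; paths through both = C(12, 2)·C(3, 2)·C(21, 17) = 1185030. Avoid both = 5567902560 − 2805264 − 8169525 + 1185030 = 5558112801.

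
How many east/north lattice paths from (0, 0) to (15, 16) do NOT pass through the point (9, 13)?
Number of paths = 258756915

Total paths from (0, 0) to (15, 16): C(31, 15) = 300540195. Paths through (9, 13): (paths (0, 0) → (9, 13)) × (paths (9, 13) → (15, 16)) = C(22, 9) · C(9, 6) = 497420 · 84 = 41783280. Avoidance count = 300540195 − 41783280 = 258756915.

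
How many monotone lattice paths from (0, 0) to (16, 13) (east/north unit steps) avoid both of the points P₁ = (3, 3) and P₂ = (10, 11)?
Number of paths = 38710147

Inclusion–exclusion. Total paths: C(29, 16) = 67863915. Through P₁: C(6, 3)·C(23, 13) = 22881320. Through P₂: C(21, 10)·C(8, 6) = 9876048. Since P₁ is strictly southwest of P₂, a monotone path through both must visit P₁ then P₂; paths through both = C(6, 3)·C(15, 7)·C(8, 6) = 3603600. Avoid both = 67863915 − 22881320 − 9876048 + 3603600 = 38710147.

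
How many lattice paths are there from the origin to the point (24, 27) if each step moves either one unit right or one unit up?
Number of paths = 229591913401900

A monotone lattice path from (0, 0) to (24, 27) consists of 24 east steps and 27 north steps in some order, so it is determined by which 24 of the 51 steps are east. The count is C(51, 24) = 229591913401900.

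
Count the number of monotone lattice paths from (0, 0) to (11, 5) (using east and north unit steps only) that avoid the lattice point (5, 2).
Number of paths = 2604

Total paths from (0, 0) to (11, 5): C(16, 11) = 4368. Paths through (5, 2): (paths (0, 0) → (5, 2)) × (paths (5, 2) → (11, 5)) = C(7, 5) · C(9, 6) = 21 · 84 = 1764. Avoidance count = 4368 − 1764 = 2604.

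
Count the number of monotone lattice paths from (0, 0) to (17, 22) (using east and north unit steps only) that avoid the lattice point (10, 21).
Number of paths = 50666300490

Total paths from (0, 0) to (17, 22): C(39, 17) = 51021117810. Paths through (10, 21): (paths (0, 0) → (10, 21)) × (paths (10, 21) → (17, 22)) = C(31, 10) · C(8, 7) = 44352165 · 8 = 354817320. Avoidance count = 51021117810 − 354817320 = 50666300490.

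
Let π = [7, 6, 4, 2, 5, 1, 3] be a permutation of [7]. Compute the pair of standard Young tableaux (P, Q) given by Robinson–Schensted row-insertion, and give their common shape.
P = [1, 3] / [2, 5] / [4] / [6] / [7];  Q = [1, 5] / [2, 7] / [3] / [4] / [6];  common shape = (2, 2, 1, 1, 1)

Row-insert the values π_1, π_2, … into P one at a time, bumping the leftmost entry strictly greater than the inserted value down to the next row. The recording tableau Q records, in position (i, j), the step at which that cell was added to P.
  Insert 7 (step 1): P = [7];  Q = [1]
  Insert 6 (step 2): P = [6] / [7];  Q = [1] / [2]
  Insert 4 (step 3): P = [4] / [6] / [7];  Q = [1] / [2] / [3]
  Insert 2 (step 4): P = [2] / [4] / [6] / [7];  Q = [1] / [2] / [3] / [4]
  Insert 5 (step 5): P = [2, 5] / [4] / [6] / [7];  Q = [1, 5] / [2] / [3] / [4]
  Insert 1 (step 6): P = [1, 5] / [2] / [4] / [6] / [7];  Q = [1, 5] / [2] / [3] / [4] / [6]
  Insert 3 (step 7): P = [1, 3] / [2, 5] / [4] / [6] / [7];  Q = [1, 5] / [2, 7] / [3] / [4] / [6]
Final shape: (2, 2, 1, 1, 1).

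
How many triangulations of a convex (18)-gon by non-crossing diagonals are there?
C_16 = 35357670

These polygon triangulations are counted by the Catalan number C_n = (1/(n + 1)) · C(2n, n). For n = 16: C_16 = (1/17) · C(32, 16) = 601080390/17 = 35357670.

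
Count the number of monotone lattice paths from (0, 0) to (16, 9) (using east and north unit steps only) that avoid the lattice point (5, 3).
Number of paths = 1349919

Total paths from (0, 0) to (16, 9): C(25, 16) = 2042975. Paths through (5, 3): (paths (0, 0) → (5, 3)) × (paths (5, 3) → (16, 9)) = C(8, 5) · C(17, 11) = 56 · 12376 = 693056. Avoidance count = 2042975 − 693056 = 1349919.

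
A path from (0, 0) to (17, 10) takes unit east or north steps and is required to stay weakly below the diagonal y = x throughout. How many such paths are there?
Number of paths = 3749460

By the reflection principle (André's argument), the number of monotone paths to (17, 10) with n ≤ m that never go above y = x is C(27, 17) − C(27, 18) = 8436285 − 4686825 = 3749460.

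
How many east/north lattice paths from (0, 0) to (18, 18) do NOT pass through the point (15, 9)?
Number of paths = 8787484420

Total paths from (0, 0) to (18, 18): C(36, 18) = 9075135300. Paths through (15, 9): (paths (0, 0) → (15, 9)) × (paths (15, 9) → (18, 18)) = C(24, 15) · C(12, 3) = 1307504 · 220 = 287650880. Avoidance count = 9075135300 − 287650880 = 8787484420.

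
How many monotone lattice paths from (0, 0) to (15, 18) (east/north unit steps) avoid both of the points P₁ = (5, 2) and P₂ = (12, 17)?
Number of paths = 732353841

Inclusion–exclusion. Total paths: C(33, 15) = 1037158320. Through P₁: C(7, 5)·C(26, 10) = 111546435. Through P₂: C(29, 12)·C(4, 3) = 207583740. Since P₁ is strictly southwest of P₂, a monotone path through both must visit P₁ then P₂; paths through both = C(7, 5)·C(22, 7)·C(4, 3) = 14325696. Avoid both = 1037158320 − 111546435 − 207583740 + 14325696 = 732353841.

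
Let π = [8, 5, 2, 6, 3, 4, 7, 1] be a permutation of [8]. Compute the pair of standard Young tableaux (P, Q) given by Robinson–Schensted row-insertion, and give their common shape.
P = [1, 3, 4, 7] / [2, 6] / [5] / [8];  Q = [1, 4, 6, 7] / [2, 5] / [3] / [8];  common shape = (4, 2, 1, 1)

Row-insert the values π_1, π_2, … into P one at a time, bumping the leftmost entry strictly greater than the inserted value down to the next row. The recording tableau Q records, in position (i, j), the step at which that cell was added to P.
  Insert 8 (step 1): P = [8];  Q = [1]
  Insert 5 (step 2): P = [5] / [8];  Q = [1] / [2]
  Insert 2 (step 3): P = [2] / [5] / [8];  Q = [1] / [2] / [3]
  Insert 6 (step 4): P = [2, 6] / [5] / [8];  Q = [1, 4] / [2] / [3]
  Insert 3 (step 5): P = [2, 3] / [5, 6] / [8];  Q = [1, 4] / [2, 5] / [3]
  Insert 4 (step 6): P = [2, 3, 4] / [5, 6] / [8];  Q = [1, 4, 6] / [2, 5] / [3]
  Insert 7 (step 7): P = [2, 3, 4, 7] / [5, 6] / [8];  Q = [1, 4, 6, 7] / [2, 5] / [3]
  Insert 1 (step 8): P = [1, 3, 4, 7] / [2, 6] / [5] / [8];  Q = [1, 4, 6, 7] / [2, 5] / [3] / [8]
Final shape: (4, 2, 1, 1).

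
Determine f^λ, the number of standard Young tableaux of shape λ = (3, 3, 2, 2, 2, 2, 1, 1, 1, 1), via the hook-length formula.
# SYT of shape (3, 3, 2, 2, 2, 2, 1, 1, 1, 1) = 331500

Hook-length formula: f^λ = n! / Π hook(c), product over all cells c of the Young diagram. For λ = (3, 3, 2, 2, 2, 2, 1, 1, 1, 1), n = 18 boxes. Hook lengths by row (left-to-right, top-to-bottom): [12, 7, 2]; [11, 6, 1]; [9, 4]; [8, 3]; [7, 2]; [6, 1]; [4]; [3]; [2]; [1]. Product of hooks = 19313344512. So f^λ = 18! / 19313344512 = 6402373705728000 / 19313344512 = 331500.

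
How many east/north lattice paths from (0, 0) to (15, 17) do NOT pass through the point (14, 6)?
Number of paths = 565257600

Total paths from (0, 0) to (15, 17): C(32, 15) = 565722720. Paths through (14, 6): (paths (0, 0) → (14, 6)) × (paths (14, 6) → (15, 17)) = C(20, 14) · C(12, 1) = 38760 · 12 = 465120. Avoidance count = 565722720 − 465120 = 565257600.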